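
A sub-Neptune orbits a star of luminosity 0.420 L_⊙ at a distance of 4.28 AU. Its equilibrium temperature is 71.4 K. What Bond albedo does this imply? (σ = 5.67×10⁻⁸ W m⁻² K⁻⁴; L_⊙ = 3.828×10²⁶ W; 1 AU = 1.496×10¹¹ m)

A ≈ 0.81

d = 4.28 AU = 6.40×10¹¹ m.
L = 0.420 × 3.828×10²⁶ = 1.61×10²⁶ W.
Flux: S = L/(4πd²) = 1.61×10²⁶/(4π×(6.40×10¹¹)²) = 31.2 W m⁻².
From T_eq⁴ = S(1−A)/(4σ): 1−A = 4σT_eq⁴/S.
1−A = 4 × 5.67×10⁻⁸ × (71.4)⁴ / 31.2 = 0.189.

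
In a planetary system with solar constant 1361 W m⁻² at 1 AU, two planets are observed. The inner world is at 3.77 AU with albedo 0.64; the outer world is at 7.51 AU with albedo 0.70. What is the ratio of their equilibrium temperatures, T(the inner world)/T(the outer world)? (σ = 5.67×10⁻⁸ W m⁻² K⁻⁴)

T_eq = [S₀(1−A)/(4σd²)]^(1/4), so T ∝ (1−A)^(1/4) / √d.
T₁ = [1361×0.36/(4×5.67×10⁻⁸×3.77²)]^(1/4) = 111.03 K.
T₂ = [1361×0.30/(4×5.67×10⁻⁸×7.51²)]^(1/4) = 75.16 K.

T₁/T₂ ≈ 1.477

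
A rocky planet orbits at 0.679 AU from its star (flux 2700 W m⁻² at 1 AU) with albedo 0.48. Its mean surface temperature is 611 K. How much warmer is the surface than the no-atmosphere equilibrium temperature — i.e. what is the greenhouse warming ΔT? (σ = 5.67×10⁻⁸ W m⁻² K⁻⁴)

S = 2700/0.679² = 5856 W m⁻².
T_eq = [S(1−A)/(4σ)]^(1/4) = [5856×0.52/(4×5.67×10⁻⁸)]^(1/4) = 340.4 K.
ΔT = T_surf − T_eq = 611 − 340.4.

ΔT ≈ 270.6 K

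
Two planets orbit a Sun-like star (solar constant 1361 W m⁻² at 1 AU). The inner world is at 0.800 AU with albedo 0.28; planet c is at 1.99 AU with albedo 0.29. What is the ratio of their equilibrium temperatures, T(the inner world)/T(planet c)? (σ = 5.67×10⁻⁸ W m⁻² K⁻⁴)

T_eq = [S₀(1−A)/(4σd²)]^(1/4), so T ∝ (1−A)^(1/4) / √d.
T₁ = [1361×0.72/(4×5.67×10⁻⁸×0.800²)]^(1/4) = 286.64 K.
T₂ = [1361×0.71/(4×5.67×10⁻⁸×1.99²)]^(1/4) = 181.11 K.

T₁/T₂ ≈ 1.583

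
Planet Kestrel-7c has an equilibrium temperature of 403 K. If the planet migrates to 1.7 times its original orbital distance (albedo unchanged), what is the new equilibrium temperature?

T_eq ≈ 309 K

T_eq ∝ L^(1/4) · d^(−1/2).
T′ = 403 / 1.7^(1/2) = 309 K.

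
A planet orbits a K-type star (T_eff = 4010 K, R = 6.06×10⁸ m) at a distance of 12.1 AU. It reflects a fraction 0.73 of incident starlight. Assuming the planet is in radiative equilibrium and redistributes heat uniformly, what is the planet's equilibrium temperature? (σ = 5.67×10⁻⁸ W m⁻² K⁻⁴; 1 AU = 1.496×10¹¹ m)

T_eq ≈ 37.4 K

d = 12.1 AU = 1.81×10¹² m.
L = 4πR_⋆²σT_⋆⁴ = 4π(6.06×10⁸)² × 5.67×10⁻⁸ × (4010)⁴ = 6.77×10²⁵ W.
S = L/(4πd²) = 1.64 W m⁻².
Energy balance: absorbed = emitted ⇒ πR²·S(1−A) = 4πR²·σT_eq⁴, so T_eq⁴ = S(1−A)/(4σ).
T_eq = [1.64 × 0.27 / (4 × 5.67×10⁻⁸)]^(1/4) = (1.96×10⁶)^(1/4) = 37.4 K.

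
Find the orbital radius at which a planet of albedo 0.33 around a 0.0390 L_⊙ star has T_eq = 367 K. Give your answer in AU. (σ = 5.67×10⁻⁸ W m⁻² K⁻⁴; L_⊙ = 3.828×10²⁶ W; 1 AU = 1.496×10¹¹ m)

d ≈ 0.0930 AU

L = 0.0390 × 3.828×10²⁶ = 1.49×10²⁵ W.
From T_eq⁴ = L(1−A)/(16πσd²): d = √[L(1−A)/(16πσT_eq⁴)].
d = √[1.49×10²⁵ × 0.67 / (16π × 5.67×10⁻⁸ × (367)⁴)] = 1.39×10¹⁰ m = 0.0930 AU.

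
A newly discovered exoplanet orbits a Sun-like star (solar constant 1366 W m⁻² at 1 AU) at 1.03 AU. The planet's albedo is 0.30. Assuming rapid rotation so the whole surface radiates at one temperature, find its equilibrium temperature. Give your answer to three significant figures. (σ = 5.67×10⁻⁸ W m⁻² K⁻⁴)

Flux at 1.03 AU: S = 1366/1.03² = 1290 W m⁻².
Energy balance: absorbed = emitted ⇒ πR²·S(1−A) = 4πR²·σT_eq⁴, so T_eq⁴ = S(1−A)/(4σ).
T_eq = [1290 × 0.70 / (4 × 5.67×10⁻⁸)]^(1/4) = (3.97×10⁹)^(1/4) = 251 K.

T_eq ≈ 251 K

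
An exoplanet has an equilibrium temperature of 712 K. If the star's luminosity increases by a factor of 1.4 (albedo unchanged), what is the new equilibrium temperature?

T_eq ∝ L^(1/4) · d^(−1/2).
T′ = 712 × 1.4^(1/4) = 774 K.

T_eq ≈ 774 K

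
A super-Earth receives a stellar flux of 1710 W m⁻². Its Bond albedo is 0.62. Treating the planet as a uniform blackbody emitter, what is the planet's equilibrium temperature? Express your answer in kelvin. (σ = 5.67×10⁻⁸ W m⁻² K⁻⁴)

T_eq ≈ 231 K

Energy balance: absorbed = emitted ⇒ πR²·S(1−A) = 4πR²·σT_eq⁴, so T_eq⁴ = S(1−A)/(4σ).
T_eq = [1710 × 0.38 / (4 × 5.67×10⁻⁸)]^(1/4) = (2.87×10⁹)^(1/4) = 231 K.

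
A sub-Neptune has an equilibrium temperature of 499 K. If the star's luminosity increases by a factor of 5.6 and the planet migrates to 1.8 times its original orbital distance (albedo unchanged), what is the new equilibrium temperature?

T_eq ∝ L^(1/4) · d^(−1/2).
T′ = 499 × 5.6^(1/4) / 1.8^(1/2) = 572 K.

T_eq ≈ 572 K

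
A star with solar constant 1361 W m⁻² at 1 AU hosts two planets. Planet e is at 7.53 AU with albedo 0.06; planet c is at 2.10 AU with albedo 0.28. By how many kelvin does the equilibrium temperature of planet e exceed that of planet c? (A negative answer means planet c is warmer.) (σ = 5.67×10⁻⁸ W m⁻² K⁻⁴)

T_eq = [S₀(1−A)/(4σd²)]^(1/4), so T ∝ (1−A)^(1/4) / √d.
T₁ = [1361×0.94/(4×5.67×10⁻⁸×7.53²)]^(1/4) = 99.87 K.
T₂ = [1361×0.72/(4×5.67×10⁻⁸×2.10²)]^(1/4) = 176.92 K.

ΔT ≈ -77.0 K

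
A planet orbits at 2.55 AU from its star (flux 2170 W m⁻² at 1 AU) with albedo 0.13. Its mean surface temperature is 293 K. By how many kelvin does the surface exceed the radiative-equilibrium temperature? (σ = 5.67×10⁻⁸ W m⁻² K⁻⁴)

S = 2170/2.55² = 333.7 W m⁻².
T_eq = [S(1−A)/(4σ)]^(1/4) = [333.7×0.87/(4×5.67×10⁻⁸)]^(1/4) = 189.2 K.
ΔT = T_surf − T_eq = 293 − 189.2.

ΔT ≈ 103.8 K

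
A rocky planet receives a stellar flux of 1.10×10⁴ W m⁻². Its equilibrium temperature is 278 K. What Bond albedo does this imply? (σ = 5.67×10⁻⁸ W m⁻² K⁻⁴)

A ≈ 0.88

From T_eq⁴ = S(1−A)/(4σ): 1−A = 4σT_eq⁴/S.
1−A = 4 × 5.67×10⁻⁸ × (278)⁴ / 1.10×10⁴ = 0.123.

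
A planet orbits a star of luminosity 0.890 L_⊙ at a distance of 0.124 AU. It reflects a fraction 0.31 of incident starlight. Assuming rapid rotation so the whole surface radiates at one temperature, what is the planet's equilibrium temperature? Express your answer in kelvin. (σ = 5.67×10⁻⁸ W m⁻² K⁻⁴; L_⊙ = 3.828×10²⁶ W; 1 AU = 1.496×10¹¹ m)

T_eq ≈ 700 K

d = 0.124 AU = 1.86×10¹⁰ m.
L = 0.890 × 3.828×10²⁶ = 3.41×10²⁶ W.
Flux: S = L/(4πd²) = 3.41×10²⁶/(4π×(1.86×10¹⁰)²) = 7.88×10⁴ W m⁻².
Energy balance: absorbed = emitted ⇒ πR²·S(1−A) = 4πR²·σT_eq⁴, so T_eq⁴ = S(1−A)/(4σ).
T_eq = [7.88×10⁴ × 0.69 / (4 × 5.67×10⁻⁸)]^(1/4) = (2.40×10¹¹)^(1/4) = 700 K.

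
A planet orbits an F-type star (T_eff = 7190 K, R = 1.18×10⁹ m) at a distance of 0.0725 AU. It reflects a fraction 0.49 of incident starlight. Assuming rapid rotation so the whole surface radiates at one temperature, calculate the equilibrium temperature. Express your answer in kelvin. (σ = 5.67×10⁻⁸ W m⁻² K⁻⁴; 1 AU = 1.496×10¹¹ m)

d = 0.0725 AU = 1.08×10¹⁰ m.
L = 4πR_⋆²σT_⋆⁴ = 4π(1.18×10⁹)² × 5.67×10⁻⁸ × (7190)⁴ = 2.65×10²⁷ W.
S = L/(4πd²) = 1.79×10⁶ W m⁻².
Energy balance: absorbed = emitted ⇒ πR²·S(1−A) = 4πR²·σT_eq⁴, so T_eq⁴ = S(1−A)/(4σ).
T_eq = [1.79×10⁶ × 0.51 / (4 × 5.67×10⁻⁸)]^(1/4) = (4.03×10¹²)^(1/4) = 1420 K.

T_eq ≈ 1420 K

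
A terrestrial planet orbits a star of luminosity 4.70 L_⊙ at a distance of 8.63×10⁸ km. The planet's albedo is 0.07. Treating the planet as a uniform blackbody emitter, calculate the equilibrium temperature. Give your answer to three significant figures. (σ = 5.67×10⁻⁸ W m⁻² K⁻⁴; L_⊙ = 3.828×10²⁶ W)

d = 8.63×10⁸ km = 8.63×10¹¹ m.
L = 4.70 × 3.828×10²⁶ = 1.80×10²⁷ W.
Flux: S = L/(4πd²) = 1.80×10²⁷/(4π×(8.63×10¹¹)²) = 192 W m⁻².
Energy balance: absorbed = emitted ⇒ πR²·S(1−A) = 4πR²·σT_eq⁴, so T_eq⁴ = S(1−A)/(4σ).
T_eq = [192 × 0.93 / (4 × 5.67×10⁻⁸)]^(1/4) = (7.88×10⁸)^(1/4) = 168 K.

T_eq ≈ 168 K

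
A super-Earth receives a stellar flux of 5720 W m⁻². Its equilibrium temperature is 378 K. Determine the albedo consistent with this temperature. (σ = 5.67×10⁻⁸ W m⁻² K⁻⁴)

From T_eq⁴ = S(1−A)/(4σ): 1−A = 4σT_eq⁴/S.
1−A = 4 × 5.67×10⁻⁸ × (378)⁴ / 5720 = 0.809.

A ≈ 0.19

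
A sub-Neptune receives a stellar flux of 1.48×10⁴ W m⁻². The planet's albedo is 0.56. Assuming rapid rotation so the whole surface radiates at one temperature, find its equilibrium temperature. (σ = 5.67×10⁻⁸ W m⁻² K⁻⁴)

Energy balance: absorbed = emitted ⇒ πR²·S(1−A) = 4πR²·σT_eq⁴, so T_eq⁴ = S(1−A)/(4σ).
T_eq = [1.48×10⁴ × 0.44 / (4 × 5.67×10⁻⁸)]^(1/4) = (2.87×10¹⁰)^(1/4) = 412 K.

T_eq ≈ 412 K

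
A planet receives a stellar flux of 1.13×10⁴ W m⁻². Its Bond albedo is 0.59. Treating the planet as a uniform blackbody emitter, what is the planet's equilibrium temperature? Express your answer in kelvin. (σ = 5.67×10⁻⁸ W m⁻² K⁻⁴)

T_eq ≈ 378 K

Energy balance: absorbed = emitted ⇒ πR²·S(1−A) = 4πR²·σT_eq⁴, so T_eq⁴ = S(1−A)/(4σ).
T_eq = [1.13×10⁴ × 0.41 / (4 × 5.67×10⁻⁸)]^(1/4) = (2.04×10¹⁰)^(1/4) = 378 K.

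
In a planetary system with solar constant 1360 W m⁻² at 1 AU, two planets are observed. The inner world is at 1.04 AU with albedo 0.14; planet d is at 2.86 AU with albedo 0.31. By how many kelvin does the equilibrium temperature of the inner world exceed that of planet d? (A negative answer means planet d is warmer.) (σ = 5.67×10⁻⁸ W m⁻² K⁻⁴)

ΔT ≈ 112.8 K

T_eq = [S₀(1−A)/(4σd²)]^(1/4), so T ∝ (1−A)^(1/4) / √d.
T₁ = [1360×0.86/(4×5.67×10⁻⁸×1.04²)]^(1/4) = 262.77 K.
T₂ = [1360×0.69/(4×5.67×10⁻⁸×2.86²)]^(1/4) = 149.97 K.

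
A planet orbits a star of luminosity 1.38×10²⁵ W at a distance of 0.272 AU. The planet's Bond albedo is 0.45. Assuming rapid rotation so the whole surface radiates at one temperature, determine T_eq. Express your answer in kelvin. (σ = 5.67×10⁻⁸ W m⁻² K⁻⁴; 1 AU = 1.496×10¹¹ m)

d = 0.272 AU = 4.07×10¹⁰ m.
Flux: S = L/(4πd²) = 1.38×10²⁵/(4π×(4.07×10¹⁰)²) = 663 W m⁻².
Energy balance: absorbed = emitted ⇒ πR²·S(1−A) = 4πR²·σT_eq⁴, so T_eq⁴ = S(1−A)/(4σ).
T_eq = [663 × 0.55 / (4 × 5.67×10⁻⁸)]^(1/4) = (1.61×10⁹)^(1/4) = 200 K.

T_eq ≈ 200 K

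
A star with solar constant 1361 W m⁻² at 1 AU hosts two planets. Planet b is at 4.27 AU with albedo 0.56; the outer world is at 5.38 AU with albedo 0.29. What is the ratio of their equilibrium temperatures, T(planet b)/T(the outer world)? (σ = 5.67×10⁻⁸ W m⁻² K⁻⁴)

T₁/T₂ ≈ 0.996

T_eq = [S₀(1−A)/(4σd²)]^(1/4), so T ∝ (1−A)^(1/4) / √d.
T₁ = [1361×0.44/(4×5.67×10⁻⁸×4.27²)]^(1/4) = 109.70 K.
T₂ = [1361×0.71/(4×5.67×10⁻⁸×5.38²)]^(1/4) = 110.15 K.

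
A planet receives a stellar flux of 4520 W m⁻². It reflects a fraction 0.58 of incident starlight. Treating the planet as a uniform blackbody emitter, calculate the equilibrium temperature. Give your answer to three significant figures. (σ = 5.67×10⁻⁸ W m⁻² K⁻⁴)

T_eq ≈ 302 K

Energy balance: absorbed = emitted ⇒ πR²·S(1−A) = 4πR²·σT_eq⁴, so T_eq⁴ = S(1−A)/(4σ).
T_eq = [4520 × 0.42 / (4 × 5.67×10⁻⁸)]^(1/4) = (8.37×10⁹)^(1/4) = 302 K.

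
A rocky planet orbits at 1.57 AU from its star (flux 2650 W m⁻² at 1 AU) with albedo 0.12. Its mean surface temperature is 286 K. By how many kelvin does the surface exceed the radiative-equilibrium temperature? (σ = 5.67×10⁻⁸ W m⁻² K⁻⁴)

ΔT ≈ 31.9 K

S = 2650/1.57² = 1075 W m⁻².
T_eq = [S(1−A)/(4σ)]^(1/4) = [1075×0.88/(4×5.67×10⁻⁸)]^(1/4) = 254.1 K.
ΔT = T_surf − T_eq = 286 − 254.1.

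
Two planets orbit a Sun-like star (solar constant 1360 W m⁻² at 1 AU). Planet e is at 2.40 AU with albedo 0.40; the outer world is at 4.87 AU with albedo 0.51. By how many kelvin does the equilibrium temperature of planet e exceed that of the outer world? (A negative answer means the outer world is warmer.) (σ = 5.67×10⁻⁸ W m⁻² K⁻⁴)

ΔT ≈ 52.6 K

T_eq = [S₀(1−A)/(4σd²)]^(1/4), so T ∝ (1−A)^(1/4) / √d.
T₁ = [1360×0.60/(4×5.67×10⁻⁸×2.40²)]^(1/4) = 158.09 K.
T₂ = [1360×0.49/(4×5.67×10⁻⁸×4.87²)]^(1/4) = 105.50 K.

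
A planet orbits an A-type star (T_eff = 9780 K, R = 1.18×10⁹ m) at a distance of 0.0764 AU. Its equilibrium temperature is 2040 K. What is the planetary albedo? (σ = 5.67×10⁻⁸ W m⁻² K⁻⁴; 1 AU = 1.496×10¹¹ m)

A ≈ 0.29

d = 0.0764 AU = 1.14×10¹⁰ m.
L = 4πR_⋆²σT_⋆⁴ = 4π(1.18×10⁹)² × 5.67×10⁻⁸ × (9780)⁴ = 9.08×10²⁷ W.
S = L/(4πd²) = 5.53×10⁶ W m⁻².
From T_eq⁴ = S(1−A)/(4σ): 1−A = 4σT_eq⁴/S.
1−A = 4 × 5.67×10⁻⁸ × (2040)⁴ / 5.53×10⁶ = 0.710.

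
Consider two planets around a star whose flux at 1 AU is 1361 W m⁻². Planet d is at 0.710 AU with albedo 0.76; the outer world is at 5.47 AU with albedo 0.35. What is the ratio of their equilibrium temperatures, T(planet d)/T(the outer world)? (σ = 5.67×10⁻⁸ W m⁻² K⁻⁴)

T_eq = [S₀(1−A)/(4σd²)]^(1/4), so T ∝ (1−A)^(1/4) / √d.
T₁ = [1361×0.24/(4×5.67×10⁻⁸×0.710²)]^(1/4) = 231.19 K.
T₂ = [1361×0.65/(4×5.67×10⁻⁸×5.47²)]^(1/4) = 106.85 K.

T₁/T₂ ≈ 2.164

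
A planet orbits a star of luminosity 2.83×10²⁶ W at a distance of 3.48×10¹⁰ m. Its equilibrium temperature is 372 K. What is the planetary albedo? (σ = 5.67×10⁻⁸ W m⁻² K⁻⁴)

A ≈ 0.77

Flux: S = L/(4πd²) = 2.83×10²⁶/(4π×(3.48×10¹⁰)²) = 1.86×10⁴ W m⁻².
From T_eq⁴ = S(1−A)/(4σ): 1−A = 4σT_eq⁴/S.
1−A = 4 × 5.67×10⁻⁸ × (372)⁴ / 1.86×10⁴ = 0.234.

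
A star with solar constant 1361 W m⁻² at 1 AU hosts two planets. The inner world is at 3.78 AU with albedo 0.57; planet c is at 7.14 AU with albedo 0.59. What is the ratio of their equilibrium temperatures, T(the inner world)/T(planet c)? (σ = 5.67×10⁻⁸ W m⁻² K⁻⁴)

T_eq = [S₀(1−A)/(4σd²)]^(1/4), so T ∝ (1−A)^(1/4) / √d.
T₁ = [1361×0.43/(4×5.67×10⁻⁸×3.78²)]^(1/4) = 115.92 K.
T₂ = [1361×0.41/(4×5.67×10⁻⁸×7.14²)]^(1/4) = 83.35 K.

T₁/T₂ ≈ 1.391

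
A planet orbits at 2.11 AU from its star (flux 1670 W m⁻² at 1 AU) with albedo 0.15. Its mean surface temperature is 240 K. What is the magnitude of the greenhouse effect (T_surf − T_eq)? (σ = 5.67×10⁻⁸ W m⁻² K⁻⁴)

ΔT ≈ 46.4 K

S = 1670/2.11² = 375.1 W m⁻².
T_eq = [S(1−A)/(4σ)]^(1/4) = [375.1×0.85/(4×5.67×10⁻⁸)]^(1/4) = 193.6 K.
ΔT = T_surf − T_eq = 240 − 193.6.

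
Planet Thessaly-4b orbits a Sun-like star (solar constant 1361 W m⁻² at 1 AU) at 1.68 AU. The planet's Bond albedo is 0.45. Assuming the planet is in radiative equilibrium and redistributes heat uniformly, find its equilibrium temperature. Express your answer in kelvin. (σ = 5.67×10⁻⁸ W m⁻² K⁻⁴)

T_eq ≈ 185 K

Flux at 1.68 AU: S = 1361/1.68² = 482 W m⁻².
Energy balance: absorbed = emitted ⇒ πR²·S(1−A) = 4πR²·σT_eq⁴, so T_eq⁴ = S(1−A)/(4σ).
T_eq = [482 × 0.55 / (4 × 5.67×10⁻⁸)]^(1/4) = (1.17×10⁹)^(1/4) = 185 K.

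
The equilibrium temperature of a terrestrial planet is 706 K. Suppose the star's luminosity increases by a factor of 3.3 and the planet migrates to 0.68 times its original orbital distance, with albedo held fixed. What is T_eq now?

T_eq ∝ L^(1/4) · d^(−1/2).
T′ = 706 × 3.3^(1/4) / 0.68^(1/2) = 1150 K.

T_eq ≈ 1150 K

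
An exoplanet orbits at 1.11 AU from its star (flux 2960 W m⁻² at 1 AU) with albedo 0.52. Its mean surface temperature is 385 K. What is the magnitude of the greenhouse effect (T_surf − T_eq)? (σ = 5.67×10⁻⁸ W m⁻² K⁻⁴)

S = 2960/1.11² = 2402 W m⁻².
T_eq = [S(1−A)/(4σ)]^(1/4) = [2402×0.48/(4×5.67×10⁻⁸)]^(1/4) = 267.0 K.
ΔT = T_surf − T_eq = 385 − 267.0.

ΔT ≈ 118.0 K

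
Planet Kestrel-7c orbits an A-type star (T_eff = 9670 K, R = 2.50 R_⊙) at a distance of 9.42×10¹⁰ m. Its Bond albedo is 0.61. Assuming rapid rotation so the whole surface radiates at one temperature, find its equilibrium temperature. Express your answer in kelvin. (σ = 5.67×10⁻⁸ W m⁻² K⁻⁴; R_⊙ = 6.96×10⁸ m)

R_⋆ = 2.50 × 6.96×10⁸ = 1.74×10⁹ m.
L = 4πR_⋆²σT_⋆⁴ = 4π(1.74×10⁹)² × 5.67×10⁻⁸ × (9670)⁴ = 1.89×10²⁸ W.
S = L/(4πd²) = 1.69×10⁵ W m⁻².
Energy balance: absorbed = emitted ⇒ πR²·S(1−A) = 4πR²·σT_eq⁴, so T_eq⁴ = S(1−A)/(4σ).
T_eq = [1.69×10⁵ × 0.39 / (4 × 5.67×10⁻⁸)]^(1/4) = (2.91×10¹¹)^(1/4) = 734 K.

T_eq ≈ 734 K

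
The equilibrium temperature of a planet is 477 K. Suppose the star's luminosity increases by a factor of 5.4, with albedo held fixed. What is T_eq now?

T_eq ≈ 727 K

T_eq ∝ L^(1/4) · d^(−1/2).
T′ = 477 × 5.4^(1/4) = 727 K.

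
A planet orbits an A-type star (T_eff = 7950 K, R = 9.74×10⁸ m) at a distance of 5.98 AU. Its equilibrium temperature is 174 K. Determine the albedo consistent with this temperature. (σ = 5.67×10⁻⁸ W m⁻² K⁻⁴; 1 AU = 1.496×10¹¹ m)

A ≈ 0.23

d = 5.98 AU = 8.95×10¹¹ m.
L = 4πR_⋆²σT_⋆⁴ = 4π(9.74×10⁸)² × 5.67×10⁻⁸ × (7950)⁴ = 2.70×10²⁷ W.
S = L/(4πd²) = 268 W m⁻².
From T_eq⁴ = S(1−A)/(4σ): 1−A = 4σT_eq⁴/S.
1−A = 4 × 5.67×10⁻⁸ × (174)⁴ / 268 = 0.774.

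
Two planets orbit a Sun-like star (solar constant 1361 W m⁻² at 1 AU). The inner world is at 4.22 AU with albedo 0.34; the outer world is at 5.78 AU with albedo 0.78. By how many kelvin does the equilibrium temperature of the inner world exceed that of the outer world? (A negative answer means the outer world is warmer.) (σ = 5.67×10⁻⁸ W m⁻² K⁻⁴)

ΔT ≈ 42.8 K

T_eq = [S₀(1−A)/(4σd²)]^(1/4), so T ∝ (1−A)^(1/4) / √d.
T₁ = [1361×0.66/(4×5.67×10⁻⁸×4.22²)]^(1/4) = 122.12 K.
T₂ = [1361×0.22/(4×5.67×10⁻⁸×5.78²)]^(1/4) = 79.29 K.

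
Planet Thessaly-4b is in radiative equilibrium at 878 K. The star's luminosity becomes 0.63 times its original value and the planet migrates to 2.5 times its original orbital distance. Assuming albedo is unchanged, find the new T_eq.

T_eq ≈ 495 K

T_eq ∝ L^(1/4) · d^(−1/2).
T′ = 878 × 0.63^(1/4) / 2.5^(1/2) = 495 K.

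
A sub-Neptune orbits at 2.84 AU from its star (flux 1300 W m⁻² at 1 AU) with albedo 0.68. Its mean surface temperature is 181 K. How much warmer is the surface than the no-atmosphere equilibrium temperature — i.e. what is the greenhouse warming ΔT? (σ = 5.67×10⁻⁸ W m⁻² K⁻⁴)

S = 1300/2.84² = 161.2 W m⁻².
T_eq = [S(1−A)/(4σ)]^(1/4) = [161.2×0.32/(4×5.67×10⁻⁸)]^(1/4) = 122.8 K.
ΔT = T_surf − T_eq = 181 − 122.8.

ΔT ≈ 58.2 K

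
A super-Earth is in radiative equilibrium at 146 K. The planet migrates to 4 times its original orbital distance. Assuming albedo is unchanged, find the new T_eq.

T_eq ∝ L^(1/4) · d^(−1/2).
T′ = 146 / 4^(1/2) = 73.0 K.

T_eq ≈ 73.0 K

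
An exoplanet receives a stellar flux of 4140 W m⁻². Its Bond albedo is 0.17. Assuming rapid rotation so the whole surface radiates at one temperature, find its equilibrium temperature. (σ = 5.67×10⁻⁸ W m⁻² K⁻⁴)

Energy balance: absorbed = emitted ⇒ πR²·S(1−A) = 4πR²·σT_eq⁴, so T_eq⁴ = S(1−A)/(4σ).
T_eq = [4140 × 0.83 / (4 × 5.67×10⁻⁸)]^(1/4) = (1.52×10¹⁰)^(1/4) = 351 K.

T_eq ≈ 351 K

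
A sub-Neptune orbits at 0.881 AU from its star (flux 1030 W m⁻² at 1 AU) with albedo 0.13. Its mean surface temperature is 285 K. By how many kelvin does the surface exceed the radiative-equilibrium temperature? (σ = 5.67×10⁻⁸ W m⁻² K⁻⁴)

S = 1030/0.881² = 1327 W m⁻².
T_eq = [S(1−A)/(4σ)]^(1/4) = [1327×0.87/(4×5.67×10⁻⁸)]^(1/4) = 267.1 K.
ΔT = T_surf − T_eq = 285 − 267.1.

ΔT ≈ 17.9 K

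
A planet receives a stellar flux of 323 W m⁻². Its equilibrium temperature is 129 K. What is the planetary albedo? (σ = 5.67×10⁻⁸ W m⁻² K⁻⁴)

A ≈ 0.81

From T_eq⁴ = S(1−A)/(4σ): 1−A = 4σT_eq⁴/S.
1−A = 4 × 5.67×10⁻⁸ × (129)⁴ / 323 = 0.194.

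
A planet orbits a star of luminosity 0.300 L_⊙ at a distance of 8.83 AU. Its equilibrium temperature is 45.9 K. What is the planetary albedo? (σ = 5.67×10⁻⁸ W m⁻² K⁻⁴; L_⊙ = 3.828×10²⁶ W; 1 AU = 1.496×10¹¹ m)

A ≈ 0.81

d = 8.83 AU = 1.32×10¹² m.
L = 0.300 × 3.828×10²⁶ = 1.15×10²⁶ W.
Flux: S = L/(4πd²) = 1.15×10²⁶/(4π×(1.32×10¹²)²) = 5.24 W m⁻².
From T_eq⁴ = S(1−A)/(4σ): 1−A = 4σT_eq⁴/S.
1−A = 4 × 5.67×10⁻⁸ × (45.9)⁴ / 5.24 = 0.192.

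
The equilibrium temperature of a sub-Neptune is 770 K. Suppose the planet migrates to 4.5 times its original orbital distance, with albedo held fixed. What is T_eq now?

T_eq ∝ L^(1/4) · d^(−1/2).
T′ = 770 / 4.5^(1/2) = 363 K.

T_eq ≈ 363 K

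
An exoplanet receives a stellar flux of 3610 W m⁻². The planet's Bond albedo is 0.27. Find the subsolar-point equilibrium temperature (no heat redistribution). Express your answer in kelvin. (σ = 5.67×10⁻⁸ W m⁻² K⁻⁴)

At the subsolar point the surface absorbs S(1−A) and emits σT⁴ per unit area — no factor of 4, since only the local patch is in balance.
T = [3610 × 0.73 / 5.67×10⁻⁸]^(1/4) = (4.65×10¹⁰)^(1/4) = 464 K.

T_ss ≈ 464 K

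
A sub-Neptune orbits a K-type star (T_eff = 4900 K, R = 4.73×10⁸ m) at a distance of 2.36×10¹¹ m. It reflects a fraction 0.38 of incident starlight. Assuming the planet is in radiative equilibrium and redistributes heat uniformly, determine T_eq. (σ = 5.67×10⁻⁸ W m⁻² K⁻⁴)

T_eq ≈ 138 K

L = 4πR_⋆²σT_⋆⁴ = 4π(4.73×10⁸)² × 5.67×10⁻⁸ × (4900)⁴ = 9.19×10²⁵ W.
S = L/(4πd²) = 131 W m⁻².
Energy balance: absorbed = emitted ⇒ πR²·S(1−A) = 4πR²·σT_eq⁴, so T_eq⁴ = S(1−A)/(4σ).
T_eq = [131 × 0.62 / (4 × 5.67×10⁻⁸)]^(1/4) = (3.59×10⁸)^(1/4) = 138 K.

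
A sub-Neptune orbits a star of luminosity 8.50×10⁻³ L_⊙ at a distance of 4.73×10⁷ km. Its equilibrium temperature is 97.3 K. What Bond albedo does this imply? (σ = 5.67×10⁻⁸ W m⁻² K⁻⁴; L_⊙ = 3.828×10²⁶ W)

A ≈ 0.82

d = 4.73×10⁷ km = 4.73×10¹⁰ m.
L = 8.50×10⁻³ × 3.828×10²⁶ = 3.25×10²⁴ W.
Flux: S = L/(4πd²) = 3.25×10²⁴/(4π×(4.73×10¹⁰)²) = 116 W m⁻².
From T_eq⁴ = S(1−A)/(4σ): 1−A = 4σT_eq⁴/S.
1−A = 4 × 5.67×10⁻⁸ × (97.3)⁴ / 116 = 0.176.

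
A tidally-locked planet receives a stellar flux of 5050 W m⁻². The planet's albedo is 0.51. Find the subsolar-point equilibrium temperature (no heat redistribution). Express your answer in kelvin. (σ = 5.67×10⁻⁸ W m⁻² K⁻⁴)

T_ss ≈ 457 K

At the subsolar point the surface absorbs S(1−A) and emits σT⁴ per unit area — no factor of 4, since only the local patch is in balance.
T = [5050 × 0.49 / 5.67×10⁻⁸]^(1/4) = (4.36×10¹⁰)^(1/4) = 457 K.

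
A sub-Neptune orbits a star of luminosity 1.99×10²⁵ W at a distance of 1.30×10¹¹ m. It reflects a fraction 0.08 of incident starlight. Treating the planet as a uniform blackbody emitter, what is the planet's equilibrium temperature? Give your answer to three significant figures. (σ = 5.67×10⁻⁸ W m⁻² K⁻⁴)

T_eq ≈ 140 K

Flux: S = L/(4πd²) = 1.99×10²⁵/(4π×(1.30×10¹¹)²) = 93.7 W m⁻².
Energy balance: absorbed = emitted ⇒ πR²·S(1−A) = 4πR²·σT_eq⁴, so T_eq⁴ = S(1−A)/(4σ).
T_eq = [93.7 × 0.92 / (4 × 5.67×10⁻⁸)]^(1/4) = (3.80×10⁸)^(1/4) = 140 K.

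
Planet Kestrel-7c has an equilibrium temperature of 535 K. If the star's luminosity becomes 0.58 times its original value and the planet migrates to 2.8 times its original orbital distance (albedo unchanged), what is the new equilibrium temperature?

T_eq ≈ 279 K

T_eq ∝ L^(1/4) · d^(−1/2).
T′ = 535 × 0.58^(1/4) / 2.8^(1/2) = 279 K.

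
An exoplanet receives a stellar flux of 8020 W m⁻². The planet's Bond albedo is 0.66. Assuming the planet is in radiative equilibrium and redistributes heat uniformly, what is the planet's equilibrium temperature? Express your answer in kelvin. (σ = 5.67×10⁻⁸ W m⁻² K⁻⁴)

T_eq ≈ 331 K

Energy balance: absorbed = emitted ⇒ πR²·S(1−A) = 4πR²·σT_eq⁴, so T_eq⁴ = S(1−A)/(4σ).
T_eq = [8020 × 0.34 / (4 × 5.67×10⁻⁸)]^(1/4) = (1.20×10¹⁰)^(1/4) = 331 K.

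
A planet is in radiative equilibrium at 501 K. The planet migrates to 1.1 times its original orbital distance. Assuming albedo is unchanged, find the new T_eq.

T_eq ≈ 478 K

T_eq ∝ L^(1/4) · d^(−1/2).
T′ = 501 / 1.1^(1/2) = 478 K.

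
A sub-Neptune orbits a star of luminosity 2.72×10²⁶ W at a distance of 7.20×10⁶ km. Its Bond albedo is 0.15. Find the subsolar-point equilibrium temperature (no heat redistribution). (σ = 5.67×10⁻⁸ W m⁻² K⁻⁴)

T_ss ≈ 1580 K

d = 7.20×10⁶ km = 7.20×10⁹ m.
Flux: S = L/(4πd²) = 2.72×10²⁶/(4π×(7.20×10⁹)²) = 4.18×10⁵ W m⁻².
At the subsolar point the surface absorbs S(1−A) and emits σT⁴ per unit area — no factor of 4, since only the local patch is in balance.
T = [4.18×10⁵ × 0.85 / 5.67×10⁻⁸]^(1/4) = (6.26×10¹²)^(1/4) = 1580 K.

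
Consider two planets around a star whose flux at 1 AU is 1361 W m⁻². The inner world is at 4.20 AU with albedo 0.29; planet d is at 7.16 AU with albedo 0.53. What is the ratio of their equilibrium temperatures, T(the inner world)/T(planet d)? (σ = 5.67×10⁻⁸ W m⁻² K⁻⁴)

T_eq = [S₀(1−A)/(4σd²)]^(1/4), so T ∝ (1−A)^(1/4) / √d.
T₁ = [1361×0.71/(4×5.67×10⁻⁸×4.20²)]^(1/4) = 124.66 K.
T₂ = [1361×0.47/(4×5.67×10⁻⁸×7.16²)]^(1/4) = 86.12 K.

T₁/T₂ ≈ 1.448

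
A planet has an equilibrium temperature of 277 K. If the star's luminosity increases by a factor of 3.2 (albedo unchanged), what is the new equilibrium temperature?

T_eq ≈ 370 K

T_eq ∝ L^(1/4) · d^(−1/2).
T′ = 277 × 3.2^(1/4) = 370 K.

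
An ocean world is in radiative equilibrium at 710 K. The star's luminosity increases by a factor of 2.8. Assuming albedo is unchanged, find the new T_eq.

T_eq ≈ 918 K

T_eq ∝ L^(1/4) · d^(−1/2).
T′ = 710 × 2.8^(1/4) = 918 K.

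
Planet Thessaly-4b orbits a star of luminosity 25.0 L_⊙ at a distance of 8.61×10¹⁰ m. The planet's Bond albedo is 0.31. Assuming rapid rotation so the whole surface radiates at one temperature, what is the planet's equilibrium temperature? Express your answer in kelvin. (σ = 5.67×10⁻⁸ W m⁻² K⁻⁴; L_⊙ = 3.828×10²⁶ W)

T_eq ≈ 748 K

L = 25.0 × 3.828×10²⁶ = 9.57×10²⁷ W.
Flux: S = L/(4πd²) = 9.57×10²⁷/(4π×(8.61×10¹⁰)²) = 1.03×10⁵ W m⁻².
Energy balance: absorbed = emitted ⇒ πR²·S(1−A) = 4πR²·σT_eq⁴, so T_eq⁴ = S(1−A)/(4σ).
T_eq = [1.03×10⁵ × 0.69 / (4 × 5.67×10⁻⁸)]^(1/4) = (3.13×10¹¹)^(1/4) = 748 K.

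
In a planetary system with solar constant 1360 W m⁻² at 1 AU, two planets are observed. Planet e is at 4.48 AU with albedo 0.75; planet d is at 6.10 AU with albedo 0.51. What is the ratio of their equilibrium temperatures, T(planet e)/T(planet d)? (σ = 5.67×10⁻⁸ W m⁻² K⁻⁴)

T_eq = [S₀(1−A)/(4σd²)]^(1/4), so T ∝ (1−A)^(1/4) / √d.
T₁ = [1360×0.25/(4×5.67×10⁻⁸×4.48²)]^(1/4) = 92.97 K.
T₂ = [1360×0.49/(4×5.67×10⁻⁸×6.10²)]^(1/4) = 94.27 K.

T₁/T₂ ≈ 0.986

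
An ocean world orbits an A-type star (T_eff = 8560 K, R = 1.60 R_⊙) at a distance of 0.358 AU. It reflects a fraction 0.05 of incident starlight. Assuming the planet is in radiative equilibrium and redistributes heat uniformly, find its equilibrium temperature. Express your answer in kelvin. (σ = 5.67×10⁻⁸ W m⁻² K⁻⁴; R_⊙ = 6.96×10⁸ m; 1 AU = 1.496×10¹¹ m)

T_eq ≈ 862 K

R_⋆ = 1.60 × 6.96×10⁸ = 1.11×10⁹ m.
d = 0.358 AU = 5.36×10¹⁰ m.
L = 4πR_⋆²σT_⋆⁴ = 4π(1.11×10⁹)² × 5.67×10⁻⁸ × (8560)⁴ = 4.74×10²⁷ W.
S = L/(4πd²) = 1.32×10⁵ W m⁻².
Energy balance: absorbed = emitted ⇒ πR²·S(1−A) = 4πR²·σT_eq⁴, so T_eq⁴ = S(1−A)/(4σ).
T_eq = [1.32×10⁵ × 0.95 / (4 × 5.67×10⁻⁸)]^(1/4) = (5.51×10¹¹)^(1/4) = 862 K.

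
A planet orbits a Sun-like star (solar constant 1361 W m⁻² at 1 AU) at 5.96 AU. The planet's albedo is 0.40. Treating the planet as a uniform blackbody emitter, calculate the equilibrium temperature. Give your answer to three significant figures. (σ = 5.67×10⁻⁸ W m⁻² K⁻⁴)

Flux at 5.96 AU: S = 1361/5.96² = 38.3 W m⁻².
Energy balance: absorbed = emitted ⇒ πR²·S(1−A) = 4πR²·σT_eq⁴, so T_eq⁴ = S(1−A)/(4σ).
T_eq = [38.3 × 0.60 / (4 × 5.67×10⁻⁸)]^(1/4) = (1.01×10⁸)^(1/4) = 100 K.

T_eq ≈ 100 K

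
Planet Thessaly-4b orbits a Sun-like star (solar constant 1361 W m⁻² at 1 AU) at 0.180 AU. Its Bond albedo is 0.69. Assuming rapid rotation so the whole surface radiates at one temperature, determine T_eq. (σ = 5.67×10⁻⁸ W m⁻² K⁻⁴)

Flux at 0.180 AU: S = 1361/0.180² = 4.20×10⁴ W m⁻².
Energy balance: absorbed = emitted ⇒ πR²·S(1−A) = 4πR²·σT_eq⁴, so T_eq⁴ = S(1−A)/(4σ).
T_eq = [4.20×10⁴ × 0.31 / (4 × 5.67×10⁻⁸)]^(1/4) = (5.74×10¹⁰)^(1/4) = 490 K.

T_eq ≈ 490 K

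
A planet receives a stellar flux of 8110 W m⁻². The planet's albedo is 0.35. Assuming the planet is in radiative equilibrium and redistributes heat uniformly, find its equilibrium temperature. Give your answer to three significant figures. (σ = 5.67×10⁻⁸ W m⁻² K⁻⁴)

T_eq ≈ 390 K

Energy balance: absorbed = emitted ⇒ πR²·S(1−A) = 4πR²·σT_eq⁴, so T_eq⁴ = S(1−A)/(4σ).
T_eq = [8110 × 0.65 / (4 × 5.67×10⁻⁸)]^(1/4) = (2.32×10¹⁰)^(1/4) = 390 K.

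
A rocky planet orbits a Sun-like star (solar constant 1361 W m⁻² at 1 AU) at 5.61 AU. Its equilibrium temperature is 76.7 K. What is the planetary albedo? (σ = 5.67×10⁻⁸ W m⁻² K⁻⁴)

A ≈ 0.82

Flux at 5.61 AU: S = 1361/5.61² = 43.2 W m⁻².
From T_eq⁴ = S(1−A)/(4σ): 1−A = 4σT_eq⁴/S.
1−A = 4 × 5.67×10⁻⁸ × (76.7)⁴ / 43.2 = 0.182.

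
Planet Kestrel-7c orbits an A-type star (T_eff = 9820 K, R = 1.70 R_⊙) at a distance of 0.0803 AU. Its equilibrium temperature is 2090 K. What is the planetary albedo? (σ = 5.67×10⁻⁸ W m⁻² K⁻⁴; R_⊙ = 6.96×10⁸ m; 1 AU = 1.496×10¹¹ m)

R_⋆ = 1.70 × 6.96×10⁸ = 1.18×10⁹ m.
d = 0.0803 AU = 1.20×10¹⁰ m.
L = 4πR_⋆²σT_⋆⁴ = 4π(1.18×10⁹)² × 5.67×10⁻⁸ × (9820)⁴ = 9.28×10²⁷ W.
S = L/(4πd²) = 5.12×10⁶ W m⁻².
From T_eq⁴ = S(1−A)/(4σ): 1−A = 4σT_eq⁴/S.
1−A = 4 × 5.67×10⁻⁸ × (2090)⁴ / 5.12×10⁶ = 0.846.

A ≈ 0.15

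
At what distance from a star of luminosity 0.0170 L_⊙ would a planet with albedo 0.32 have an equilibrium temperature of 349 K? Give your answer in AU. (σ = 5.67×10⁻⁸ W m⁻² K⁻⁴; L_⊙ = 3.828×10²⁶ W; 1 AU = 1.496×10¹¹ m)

d ≈ 0.0684 AU

L = 0.0170 × 3.828×10²⁶ = 6.51×10²⁴ W.
From T_eq⁴ = L(1−A)/(16πσd²): d = √[L(1−A)/(16πσT_eq⁴)].
d = √[6.51×10²⁴ × 0.68 / (16π × 5.67×10⁻⁸ × (349)⁴)] = 1.02×10¹⁰ m = 0.0684 AU.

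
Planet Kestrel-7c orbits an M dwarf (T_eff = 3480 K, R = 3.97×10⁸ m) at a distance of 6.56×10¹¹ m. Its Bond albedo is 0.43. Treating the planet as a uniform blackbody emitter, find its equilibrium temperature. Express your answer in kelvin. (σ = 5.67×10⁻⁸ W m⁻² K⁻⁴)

T_eq ≈ 52.6 K

L = 4πR_⋆²σT_⋆⁴ = 4π(3.97×10⁸)² × 5.67×10⁻⁸ × (3480)⁴ = 1.65×10²⁵ W.
S = L/(4πd²) = 3.05 W m⁻².
Energy balance: absorbed = emitted ⇒ πR²·S(1−A) = 4πR²·σT_eq⁴, so T_eq⁴ = S(1−A)/(4σ).
T_eq = [3.05 × 0.57 / (4 × 5.67×10⁻⁸)]^(1/4) = (7.65×10⁶)^(1/4) = 52.6 K.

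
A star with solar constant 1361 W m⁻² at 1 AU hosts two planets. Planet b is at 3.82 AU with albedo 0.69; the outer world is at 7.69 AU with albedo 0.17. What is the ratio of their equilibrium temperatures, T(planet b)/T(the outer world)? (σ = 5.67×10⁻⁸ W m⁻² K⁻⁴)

T₁/T₂ ≈ 1.109

T_eq = [S₀(1−A)/(4σd²)]^(1/4), so T ∝ (1−A)^(1/4) / √d.
T₁ = [1361×0.31/(4×5.67×10⁻⁸×3.82²)]^(1/4) = 106.26 K.
T₂ = [1361×0.83/(4×5.67×10⁻⁸×7.69²)]^(1/4) = 95.80 K.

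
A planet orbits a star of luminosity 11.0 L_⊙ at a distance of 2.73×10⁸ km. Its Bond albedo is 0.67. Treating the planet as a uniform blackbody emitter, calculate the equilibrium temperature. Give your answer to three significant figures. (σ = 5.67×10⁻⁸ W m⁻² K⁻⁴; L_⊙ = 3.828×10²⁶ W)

T_eq ≈ 284 K

d = 2.73×10⁸ km = 2.73×10¹¹ m.
L = 11.0 × 3.828×10²⁶ = 4.21×10²⁷ W.
Flux: S = L/(4πd²) = 4.21×10²⁷/(4π×(2.73×10¹¹)²) = 4500 W m⁻².
Energy balance: absorbed = emitted ⇒ πR²·S(1−A) = 4πR²·σT_eq⁴, so T_eq⁴ = S(1−A)/(4σ).
T_eq = [4500 × 0.33 / (4 × 5.67×10⁻⁸)]^(1/4) = (6.54×10⁹)^(1/4) = 284 K.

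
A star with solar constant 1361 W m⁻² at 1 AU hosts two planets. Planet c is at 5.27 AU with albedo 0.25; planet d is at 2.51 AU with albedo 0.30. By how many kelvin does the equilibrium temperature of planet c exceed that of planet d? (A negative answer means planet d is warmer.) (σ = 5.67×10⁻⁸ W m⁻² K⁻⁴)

T_eq = [S₀(1−A)/(4σd²)]^(1/4), so T ∝ (1−A)^(1/4) / √d.
T₁ = [1361×0.75/(4×5.67×10⁻⁸×5.27²)]^(1/4) = 112.83 K.
T₂ = [1361×0.70/(4×5.67×10⁻⁸×2.51²)]^(1/4) = 160.69 K.

ΔT ≈ -47.9 K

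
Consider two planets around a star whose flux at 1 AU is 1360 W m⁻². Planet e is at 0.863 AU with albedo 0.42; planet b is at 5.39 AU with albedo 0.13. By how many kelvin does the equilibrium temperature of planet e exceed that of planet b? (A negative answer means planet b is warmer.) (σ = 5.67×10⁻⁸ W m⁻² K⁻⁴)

T_eq = [S₀(1−A)/(4σd²)]^(1/4), so T ∝ (1−A)^(1/4) / √d.
T₁ = [1360×0.58/(4×5.67×10⁻⁸×0.863²)]^(1/4) = 261.41 K.
T₂ = [1360×0.87/(4×5.67×10⁻⁸×5.39²)]^(1/4) = 115.76 K.

ΔT ≈ 145.7 K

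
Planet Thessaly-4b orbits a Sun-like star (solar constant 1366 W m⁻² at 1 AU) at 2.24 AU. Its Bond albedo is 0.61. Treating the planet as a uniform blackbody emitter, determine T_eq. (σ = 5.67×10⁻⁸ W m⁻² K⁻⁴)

T_eq ≈ 147 K

Flux at 2.24 AU: S = 1366/2.24² = 272 W m⁻².
Energy balance: absorbed = emitted ⇒ πR²·S(1−A) = 4πR²·σT_eq⁴, so T_eq⁴ = S(1−A)/(4σ).
T_eq = [272 × 0.39 / (4 × 5.67×10⁻⁸)]^(1/4) = (4.68×10⁸)^(1/4) = 147 K.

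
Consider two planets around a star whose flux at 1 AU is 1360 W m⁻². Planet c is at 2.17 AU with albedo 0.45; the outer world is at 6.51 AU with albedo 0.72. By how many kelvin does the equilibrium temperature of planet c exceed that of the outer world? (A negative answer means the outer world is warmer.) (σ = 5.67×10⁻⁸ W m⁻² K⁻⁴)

T_eq = [S₀(1−A)/(4σd²)]^(1/4), so T ∝ (1−A)^(1/4) / √d.
T₁ = [1360×0.55/(4×5.67×10⁻⁸×2.17²)]^(1/4) = 162.68 K.
T₂ = [1360×0.28/(4×5.67×10⁻⁸×6.51²)]^(1/4) = 79.34 K.

ΔT ≈ 83.3 K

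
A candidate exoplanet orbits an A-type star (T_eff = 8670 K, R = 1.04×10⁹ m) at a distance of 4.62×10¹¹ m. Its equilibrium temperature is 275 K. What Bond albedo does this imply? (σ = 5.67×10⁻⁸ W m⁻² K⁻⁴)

A ≈ 0.20

L = 4πR_⋆²σT_⋆⁴ = 4π(1.04×10⁹)² × 5.67×10⁻⁸ × (8670)⁴ = 4.35×10²⁷ W.
S = L/(4πd²) = 1620 W m⁻².
From T_eq⁴ = S(1−A)/(4σ): 1−A = 4σT_eq⁴/S.
1−A = 4 × 5.67×10⁻⁸ × (275)⁴ / 1620 = 0.799.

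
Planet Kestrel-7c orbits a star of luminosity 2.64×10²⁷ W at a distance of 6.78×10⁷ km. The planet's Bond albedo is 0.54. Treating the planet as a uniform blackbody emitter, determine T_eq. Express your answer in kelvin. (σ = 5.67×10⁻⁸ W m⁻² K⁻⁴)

d = 6.78×10⁷ km = 6.78×10¹⁰ m.
Flux: S = L/(4πd²) = 2.64×10²⁷/(4π×(6.78×10¹⁰)²) = 4.57×10⁴ W m⁻².
Energy balance: absorbed = emitted ⇒ πR²·S(1−A) = 4πR²·σT_eq⁴, so T_eq⁴ = S(1−A)/(4σ).
T_eq = [4.57×10⁴ × 0.46 / (4 × 5.67×10⁻⁸)]^(1/4) = (9.27×10¹⁰)^(1/4) = 552 K.

T_eq ≈ 552 K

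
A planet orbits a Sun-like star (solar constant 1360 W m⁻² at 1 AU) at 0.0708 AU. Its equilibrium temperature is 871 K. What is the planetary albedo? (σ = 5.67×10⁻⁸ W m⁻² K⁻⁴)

A ≈ 0.52

Flux at 0.0708 AU: S = 1360/0.0708² = 2.71×10⁵ W m⁻².
From T_eq⁴ = S(1−A)/(4σ): 1−A = 4σT_eq⁴/S.
1−A = 4 × 5.67×10⁻⁸ × (871)⁴ / 2.71×10⁵ = 0.481.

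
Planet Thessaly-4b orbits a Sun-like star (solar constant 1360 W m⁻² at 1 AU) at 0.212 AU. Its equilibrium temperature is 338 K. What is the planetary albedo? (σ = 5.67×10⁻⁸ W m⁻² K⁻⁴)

Flux at 0.212 AU: S = 1360/0.212² = 3.03×10⁴ W m⁻².
From T_eq⁴ = S(1−A)/(4σ): 1−A = 4σT_eq⁴/S.
1−A = 4 × 5.67×10⁻⁸ × (338)⁴ / 3.03×10⁴ = 0.098.

A ≈ 0.90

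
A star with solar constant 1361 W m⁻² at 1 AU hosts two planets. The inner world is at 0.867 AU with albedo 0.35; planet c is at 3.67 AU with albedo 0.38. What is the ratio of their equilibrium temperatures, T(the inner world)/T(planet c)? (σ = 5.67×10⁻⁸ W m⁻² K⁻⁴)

T₁/T₂ ≈ 2.082

T_eq = [S₀(1−A)/(4σd²)]^(1/4), so T ∝ (1−A)^(1/4) / √d.
T₁ = [1361×0.65/(4×5.67×10⁻⁸×0.867²)]^(1/4) = 268.39 K.
T₂ = [1361×0.62/(4×5.67×10⁻⁸×3.67²)]^(1/4) = 128.92 K.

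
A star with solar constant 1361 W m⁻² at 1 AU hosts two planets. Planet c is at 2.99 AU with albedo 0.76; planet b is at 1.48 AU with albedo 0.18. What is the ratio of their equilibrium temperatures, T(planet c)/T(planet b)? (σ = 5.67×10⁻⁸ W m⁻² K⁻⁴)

T₁/T₂ ≈ 0.517

T_eq = [S₀(1−A)/(4σd²)]^(1/4), so T ∝ (1−A)^(1/4) / √d.
T₁ = [1361×0.24/(4×5.67×10⁻⁸×2.99²)]^(1/4) = 112.66 K.
T₂ = [1361×0.82/(4×5.67×10⁻⁸×1.48²)]^(1/4) = 217.71 K.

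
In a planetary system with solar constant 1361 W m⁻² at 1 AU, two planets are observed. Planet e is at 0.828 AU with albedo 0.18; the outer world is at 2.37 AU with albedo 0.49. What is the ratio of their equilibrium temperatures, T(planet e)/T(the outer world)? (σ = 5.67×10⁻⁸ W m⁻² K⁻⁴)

T₁/T₂ ≈ 1.905

T_eq = [S₀(1−A)/(4σd²)]^(1/4), so T ∝ (1−A)^(1/4) / √d.
T₁ = [1361×0.82/(4×5.67×10⁻⁸×0.828²)]^(1/4) = 291.07 K.
T₂ = [1361×0.51/(4×5.67×10⁻⁸×2.37²)]^(1/4) = 152.78 K.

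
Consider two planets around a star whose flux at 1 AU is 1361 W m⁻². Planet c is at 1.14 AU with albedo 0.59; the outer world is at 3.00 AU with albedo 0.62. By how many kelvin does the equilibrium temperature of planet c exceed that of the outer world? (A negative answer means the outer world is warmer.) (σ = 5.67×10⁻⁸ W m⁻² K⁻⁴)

T_eq = [S₀(1−A)/(4σd²)]^(1/4), so T ∝ (1−A)^(1/4) / √d.
T₁ = [1361×0.41/(4×5.67×10⁻⁸×1.14²)]^(1/4) = 208.59 K.
T₂ = [1361×0.38/(4×5.67×10⁻⁸×3.00²)]^(1/4) = 126.17 K.

ΔT ≈ 82.4 K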